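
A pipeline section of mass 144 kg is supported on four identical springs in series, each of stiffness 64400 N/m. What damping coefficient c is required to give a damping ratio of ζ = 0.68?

2070 N·s/m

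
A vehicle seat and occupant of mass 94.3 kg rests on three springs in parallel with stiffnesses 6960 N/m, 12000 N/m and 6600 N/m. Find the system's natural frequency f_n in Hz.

2.62 Hz

Parallel springs add: k_eq = 6960 + 12000 + 6600 = 25560 N/m.
ω_n = √(k_eq/m) = √(25560/94.3) = √271.0 = 16.46 rad/s.
f_n = ω_n/(2π) = 16.46/6.283 = 2.620 Hz.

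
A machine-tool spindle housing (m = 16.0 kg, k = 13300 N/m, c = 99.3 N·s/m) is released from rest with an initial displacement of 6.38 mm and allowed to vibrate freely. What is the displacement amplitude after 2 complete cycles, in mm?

ζ = c/(2√(km)) = 99.3/(2√(13300 × 16.0)) = 99.3/922.6 = 0.1076.
Logarithmic decrement δ = 2πζ/√(1 − ζ²) = 2π × 0.1076/√(1 − 0.0116) = 0.6802.
After n cycles, x_n/x₀ = e^(−nδ), so x_2 = 6.38 × e^(−2 × 0.6802) = 6.38 × 0.2566 = 1.637 mm.

1.64 mm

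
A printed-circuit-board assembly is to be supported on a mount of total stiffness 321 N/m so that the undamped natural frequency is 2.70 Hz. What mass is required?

1.12 kg

ω_n = 2πf_n = 2π × 2.70 = 16.96 rad/s.
m = k/ω_n² = 321/16.96² = 321/287.8 = 1.115 kg.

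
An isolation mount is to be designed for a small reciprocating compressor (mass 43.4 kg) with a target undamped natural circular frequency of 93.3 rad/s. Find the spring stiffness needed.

378000 N/m

k = m·ω_n² = 43.4 × 93.30² = 43.4 × 8705 = 377800 N/m.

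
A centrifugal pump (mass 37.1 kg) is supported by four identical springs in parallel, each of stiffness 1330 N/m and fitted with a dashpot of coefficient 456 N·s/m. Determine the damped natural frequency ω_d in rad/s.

10.3 rad/s

Parallel springs add: k_eq = 4 × 1330 = 5320 N/m.
ω_n = √(k_eq/m) = √(5320/37.1) = 11.97 rad/s.
Critical damping c_c = 2√(k_eq·m) = 2√(5320 × 37.1) = 888.5 N·s/m, so ζ = c/c_c = 456/888.5 = 0.5132.
ω_d = ω_n√(1 − ζ²) = 11.97 × √(1 − 0.263) = 10.28 rad/s.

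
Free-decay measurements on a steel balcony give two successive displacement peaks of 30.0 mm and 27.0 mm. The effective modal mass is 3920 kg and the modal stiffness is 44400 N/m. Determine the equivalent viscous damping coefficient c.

Logarithmic decrement δ = (1/n)·ln(x₀/x_n) = (1/1)·ln(30.0/27.0) = (1/1)·ln(1.111) = 0.1054.
ζ = δ/√(4π² + δ²) = 0.1054/√(39.48 + 0.0111) = 0.1054/6.284 = 0.01677.
c = ζ · 2√(km) = 0.01677 × 2√(44400 × 3920) = 0.01677 × 26390 = 442.4 N·s/m.

442 N·s/m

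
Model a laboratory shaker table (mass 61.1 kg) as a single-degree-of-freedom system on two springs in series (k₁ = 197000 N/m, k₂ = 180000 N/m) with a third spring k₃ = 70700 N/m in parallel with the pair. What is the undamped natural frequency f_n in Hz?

8.26 Hz

Series pair: k_s = k₁k₂/(k₁+k₂) = (197000)(180000)/(197000 + 180000) = 94060 N/m. In parallel with k₃: k_eq = 94060 + 70700 = 164800 N/m.
ω_n = √(k_eq/m) = √(164800/61.1) = √2697 = 51.93 rad/s.
f_n = ω_n/(2π) = 51.93/6.283 = 8.265 Hz.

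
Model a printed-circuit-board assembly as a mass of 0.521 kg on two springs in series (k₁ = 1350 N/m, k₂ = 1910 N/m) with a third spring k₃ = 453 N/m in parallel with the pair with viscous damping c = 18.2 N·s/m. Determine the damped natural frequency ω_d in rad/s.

45.6 rad/s

Series pair: k_s = k₁k₂/(k₁+k₂) = (1350)(1910)/(1350 + 1910) = 791.0 N/m. In parallel with k₃: k_eq = 791.0 + 453 = 1244 N/m.
ω_n = √(k_eq/m) = √(1244/0.521) = 48.86 rad/s.
Critical damping c_c = 2√(k_eq·m) = 2√(1244 × 0.521) = 50.92 N·s/m, so ζ = c/c_c = 18.2/50.92 = 0.3575.
ω_d = ω_n√(1 − ζ²) = 48.86 × √(1 − 0.128) = 45.63 rad/s.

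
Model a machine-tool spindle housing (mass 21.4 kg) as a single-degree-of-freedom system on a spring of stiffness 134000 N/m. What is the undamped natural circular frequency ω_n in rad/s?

79.1 rad/s

ω_n = √(k/m) = √(134000/21.4) = √6262 = 79.13 rad/s.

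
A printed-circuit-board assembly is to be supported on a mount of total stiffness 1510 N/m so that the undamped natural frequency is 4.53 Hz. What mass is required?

1.86 kg

ω_n = 2πf_n = 2π × 4.53 = 28.46 rad/s.
m = k/ω_n² = 1510/28.46² = 1510/810.1 = 1.864 kg.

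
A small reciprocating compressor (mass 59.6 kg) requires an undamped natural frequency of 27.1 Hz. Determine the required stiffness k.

ω_n = 2πf_n = 2π × 27.1 = 170.3 rad/s.
k = m·ω_n² = 59.6 × 170.3² = 59.6 × 28990 = 1728000 N/m.

1730000 N/m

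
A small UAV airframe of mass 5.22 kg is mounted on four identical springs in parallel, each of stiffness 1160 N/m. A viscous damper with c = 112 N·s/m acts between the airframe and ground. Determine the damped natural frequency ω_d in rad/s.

27.8 rad/s

Parallel springs add: k_eq = 4 × 1160 = 4640 N/m.
ω_n = √(k_eq/m) = √(4640/5.22) = 29.81 rad/s.
Critical damping c_c = 2√(k_eq·m) = 2√(4640 × 5.22) = 311.3 N·s/m, so ζ = c/c_c = 112/311.3 = 0.3598.
ω_d = ω_n√(1 − ζ²) = 29.81 × √(1 − 0.129) = 27.82 rad/s.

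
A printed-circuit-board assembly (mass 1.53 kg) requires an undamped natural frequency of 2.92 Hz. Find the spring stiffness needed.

515 N/m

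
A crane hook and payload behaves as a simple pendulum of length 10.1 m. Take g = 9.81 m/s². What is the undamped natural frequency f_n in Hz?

0.157 Hz

For a simple pendulum ω_n = √(g/L) = √(9.81/10.1) = √0.9713 = 0.9855 rad/s.
f_n = ω_n/(2π) = 0.9855/6.283 = 0.1569 Hz.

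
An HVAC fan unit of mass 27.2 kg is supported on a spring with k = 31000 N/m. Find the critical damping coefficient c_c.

1840 N·s/m

c_c = 2√(k·m) = 2√(31000 × 27.2) = 2 × 918.3 = 1837 N·s/m.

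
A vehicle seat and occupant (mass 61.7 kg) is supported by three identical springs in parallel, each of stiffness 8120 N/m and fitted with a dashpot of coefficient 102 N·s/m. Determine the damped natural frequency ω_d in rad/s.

19.9 rad/s

Parallel springs add: k_eq = 3 × 8120 = 24360 N/m.
ω_n = √(k_eq/m) = √(24360/61.7) = 19.87 rad/s.
Critical damping c_c = 2√(k_eq·m) = 2√(24360 × 61.7) = 2452 N·s/m, so ζ = c/c_c = 102/2452 = 0.04160.
ω_d = ω_n√(1 − ζ²) = 19.87 × √(1 − 0.00173) = 19.85 rad/s.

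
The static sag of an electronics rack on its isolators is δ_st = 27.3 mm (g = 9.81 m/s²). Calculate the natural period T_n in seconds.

ω_n = √(g/δ_st) = √(9.81/0.0273) = √359.3 = 18.96 rad/s.
T_n = 2π/ω_n = 6.283/18.96 = 0.3315 s.

0.331 s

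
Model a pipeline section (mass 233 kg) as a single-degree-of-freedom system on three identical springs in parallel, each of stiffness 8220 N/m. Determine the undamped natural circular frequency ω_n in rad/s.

10.3 rad/s

Parallel springs add: k_eq = 3 × 8220 = 24660 N/m.
ω_n = √(k_eq/m) = √(24660/233) = √105.8 = 10.29 rad/s.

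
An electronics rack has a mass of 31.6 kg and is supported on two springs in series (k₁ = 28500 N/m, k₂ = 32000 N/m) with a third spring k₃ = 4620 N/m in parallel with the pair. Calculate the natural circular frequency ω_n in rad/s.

Series pair: k_s = k₁k₂/(k₁+k₂) = (28500)(32000)/(28500 + 32000) = 15070 N/m. In parallel with k₃: k_eq = 15070 + 4620 = 19690 N/m.
ω_n = √(k_eq/m) = √(19690/31.6) = √623.2 = 24.96 rad/s.

25.0 rad/s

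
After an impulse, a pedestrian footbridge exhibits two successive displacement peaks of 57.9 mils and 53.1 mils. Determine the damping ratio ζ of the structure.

0.0138

Logarithmic decrement δ = (1/n)·ln(x₀/x_n) = (1/1)·ln(57.9/53.1) = (1/1)·ln(1.090) = 0.08654.
ζ = δ/√(4π² + δ²) = 0.08654/√(39.48 + 0.00749) = 0.08654/6.284 = 0.01377.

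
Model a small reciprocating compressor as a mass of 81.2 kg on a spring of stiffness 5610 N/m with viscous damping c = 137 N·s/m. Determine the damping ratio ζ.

ω_n = √(k/m) = √(5610/81.2) = 8.312 rad/s.
Critical damping c_c = 2√(k·m) = 2√(5610 × 81.2) = 1350 N·s/m, so ζ = c/c_c = 137/1350 = 0.1015.

0.101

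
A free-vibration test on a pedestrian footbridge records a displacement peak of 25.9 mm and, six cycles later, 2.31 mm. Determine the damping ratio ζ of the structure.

Logarithmic decrement δ = (1/n)·ln(x₀/x_n) = (1/6)·ln(25.9/2.31) = (1/6)·ln(11.21) = 0.4028.
ζ = δ/√(4π² + δ²) = 0.4028/√(39.48 + 0.162) = 0.4028/6.296 = 0.06398.

0.0640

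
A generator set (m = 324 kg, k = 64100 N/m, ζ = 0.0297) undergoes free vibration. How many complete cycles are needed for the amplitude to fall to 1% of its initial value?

25 cycles

Logarithmic decrement δ = 2πζ/√(1 − ζ²) = 2π × 0.02970/√(1 − 0.000882) = 0.1867.
x_n/x₀ = e^(−nδ) ≤ 0.01; take ln: n ≥ ln(1/0.01)/δ = 4.605/0.1867 = 24.67.
So 25 complete cycles are required.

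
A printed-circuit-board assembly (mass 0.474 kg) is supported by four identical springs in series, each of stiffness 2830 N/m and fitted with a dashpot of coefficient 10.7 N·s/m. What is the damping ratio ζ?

0.292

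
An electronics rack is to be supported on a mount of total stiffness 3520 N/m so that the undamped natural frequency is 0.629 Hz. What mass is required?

225 kg

ω_n = 2πf_n = 2π × 0.629 = 3.952 rad/s.
m = k/ω_n² = 3520/3.952² = 3520/15.62 = 225.4 kg.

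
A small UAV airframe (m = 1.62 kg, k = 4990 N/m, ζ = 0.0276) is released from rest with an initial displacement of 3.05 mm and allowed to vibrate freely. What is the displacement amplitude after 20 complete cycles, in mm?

Logarithmic decrement δ = 2πζ/√(1 − ζ²) = 2π × 0.02760/√(1 − 0.000762) = 0.1735.
After n cycles, x_n/x₀ = e^(−nδ), so x_20 = 3.05 × e^(−20 × 0.1735) = 3.05 × 0.03113 = 0.09494 mm.

0.0949 mm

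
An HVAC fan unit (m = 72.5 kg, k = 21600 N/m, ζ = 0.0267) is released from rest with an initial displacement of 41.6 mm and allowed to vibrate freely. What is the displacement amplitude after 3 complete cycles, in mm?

Logarithmic decrement δ = 2πζ/√(1 − ζ²) = 2π × 0.02670/√(1 − 0.000713) = 0.1678.
After n cycles, x_n/x₀ = e^(−nδ), so x_3 = 41.6 × e^(−3 × 0.1678) = 41.6 × 0.6044 = 25.14 mm.

25.1 mm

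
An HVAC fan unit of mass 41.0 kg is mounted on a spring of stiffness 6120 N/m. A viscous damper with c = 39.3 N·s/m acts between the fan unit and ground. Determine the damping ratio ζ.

0.0392

ω_n = √(k/m) = √(6120/41.0) = 12.22 rad/s.
Critical damping c_c = 2√(k·m) = 2√(6120 × 41.0) = 1002 N·s/m, so ζ = c/c_c = 39.3/1002 = 0.03923.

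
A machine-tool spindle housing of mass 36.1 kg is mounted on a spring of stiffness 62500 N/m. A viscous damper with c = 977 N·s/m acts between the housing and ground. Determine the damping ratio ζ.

ω_n = √(k/m) = √(62500/36.1) = 41.61 rad/s.
Critical damping c_c = 2√(k·m) = 2√(62500 × 36.1) = 3004 N·s/m, so ζ = c/c_c = 977/3004 = 0.3252.

0.325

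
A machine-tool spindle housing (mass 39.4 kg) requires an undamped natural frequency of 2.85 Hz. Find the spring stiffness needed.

12600 N/m

ω_n = 2πf_n = 2π × 2.85 = 17.91 rad/s.
k = m·ω_n² = 39.4 × 17.91² = 39.4 × 320.7 = 12630 N/m.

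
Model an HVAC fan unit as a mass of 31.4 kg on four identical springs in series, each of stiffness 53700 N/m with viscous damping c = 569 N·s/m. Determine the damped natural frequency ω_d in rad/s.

Series springs: 1/k_eq = 4/53700, so k_eq = 53700/4 = 13420 N/m.
ω_n = √(k_eq/m) = √(13420/31.4) = 20.68 rad/s.
Critical damping c_c = 2√(k_eq·m) = 2√(13420 × 31.4) = 1299 N·s/m, so ζ = c/c_c = 569/1299 = 0.4382.
ω_d = ω_n√(1 − ζ²) = 20.68 × √(1 − 0.192) = 18.59 rad/s.

18.6 rad/s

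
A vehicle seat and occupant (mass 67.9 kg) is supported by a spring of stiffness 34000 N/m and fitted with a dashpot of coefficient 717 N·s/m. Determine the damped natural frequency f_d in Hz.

ω_n = √(k/m) = √(34000/67.9) = 22.38 rad/s.
Critical damping c_c = 2√(k·m) = 2√(34000 × 67.9) = 3039 N·s/m, so ζ = c/c_c = 717/3039 = 0.2359.
ω_d = ω_n√(1 − ζ²) = 22.38 × √(1 − 0.0557) = 21.75 rad/s.
f_d = ω_d/(2π) = 3.461 Hz.

3.46 Hz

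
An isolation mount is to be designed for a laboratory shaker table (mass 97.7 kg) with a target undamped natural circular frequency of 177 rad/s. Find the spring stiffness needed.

k = m·ω_n² = 97.7 × 177.0² = 97.7 × 31330 = 3061000 N/m.

3060000 N/m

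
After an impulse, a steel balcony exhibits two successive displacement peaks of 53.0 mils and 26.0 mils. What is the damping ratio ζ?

0.113

Logarithmic decrement δ = (1/n)·ln(x₀/x_n) = (1/1)·ln(53.0/26.0) = (1/1)·ln(2.038) = 0.7122.
ζ = δ/√(4π² + δ²) = 0.7122/√(39.48 + 0.507) = 0.7122/6.323 = 0.1126.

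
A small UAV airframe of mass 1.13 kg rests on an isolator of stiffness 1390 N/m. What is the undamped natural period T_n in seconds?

0.179 s

ω_n = √(k/m) = √(1390/1.13) = √1230 = 35.07 rad/s.
T_n = 2π/ω_n = 6.283/35.07 = 0.1791 s.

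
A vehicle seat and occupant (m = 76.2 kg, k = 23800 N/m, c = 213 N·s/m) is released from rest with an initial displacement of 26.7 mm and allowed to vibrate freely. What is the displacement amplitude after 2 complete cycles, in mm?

ζ = c/(2√(km)) = 213/(2√(23800 × 76.2)) = 213/2693 = 0.07908.
Logarithmic decrement δ = 2πζ/√(1 − ζ²) = 2π × 0.07908/√(1 − 0.00625) = 0.4985.
After n cycles, x_n/x₀ = e^(−nδ), so x_2 = 26.7 × e^(−2 × 0.4985) = 26.7 × 0.3690 = 9.853 mm.

9.85 mm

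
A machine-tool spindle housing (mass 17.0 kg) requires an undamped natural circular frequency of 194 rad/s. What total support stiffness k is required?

640000 N/m

k = m·ω_n² = 17.0 × 194.0² = 17.0 × 37640 = 639800 N/m.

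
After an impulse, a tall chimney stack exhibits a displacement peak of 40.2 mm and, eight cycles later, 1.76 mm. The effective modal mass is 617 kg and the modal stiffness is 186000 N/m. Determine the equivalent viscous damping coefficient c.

Logarithmic decrement δ = (1/n)·ln(x₀/x_n) = (1/8)·ln(40.2/1.76) = (1/8)·ln(22.84) = 0.3911.
ζ = δ/√(4π² + δ²) = 0.3911/√(39.48 + 0.153) = 0.3911/6.295 = 0.06212.
c = ζ · 2√(km) = 0.06212 × 2√(186000 × 617) = 0.06212 × 21430 = 1331 N·s/m.

1330 N·s/m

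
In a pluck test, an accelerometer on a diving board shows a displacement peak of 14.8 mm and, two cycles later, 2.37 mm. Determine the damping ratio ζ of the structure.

0.144

Logarithmic decrement δ = (1/n)·ln(x₀/x_n) = (1/2)·ln(14.8/2.37) = (1/2)·ln(6.245) = 0.9159.
ζ = δ/√(4π² + δ²) = 0.9159/√(39.48 + 0.839) = 0.9159/6.350 = 0.1442.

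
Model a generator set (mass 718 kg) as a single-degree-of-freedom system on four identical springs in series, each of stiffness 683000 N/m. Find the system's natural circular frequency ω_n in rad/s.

Series springs: 1/k_eq = 4/683000, so k_eq = 683000/4 = 170800 N/m.
ω_n = √(k_eq/m) = √(170800/718) = √237.8 = 15.42 rad/s.

15.4 rad/s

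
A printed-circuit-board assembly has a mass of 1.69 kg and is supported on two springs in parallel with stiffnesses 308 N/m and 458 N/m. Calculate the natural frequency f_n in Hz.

3.39 Hz

Parallel springs add: k_eq = 308 + 458 = 766.0 N/m.
ω_n = √(k_eq/m) = √(766.0/1.69) = √453.3 = 21.29 rad/s.
f_n = ω_n/(2π) = 21.29/6.283 = 3.388 Hz.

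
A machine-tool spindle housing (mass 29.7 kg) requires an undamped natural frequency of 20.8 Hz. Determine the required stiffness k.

ω_n = 2πf_n = 2π × 20.8 = 130.7 rad/s.
k = m·ω_n² = 29.7 × 130.7² = 29.7 × 17080 = 507300 N/m.

507000 N/m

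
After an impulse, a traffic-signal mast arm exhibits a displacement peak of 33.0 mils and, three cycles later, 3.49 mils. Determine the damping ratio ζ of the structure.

0.118

Logarithmic decrement δ = (1/n)·ln(x₀/x_n) = (1/3)·ln(33.0/3.49) = (1/3)·ln(9.456) = 0.7489.
ζ = δ/√(4π² + δ²) = 0.7489/√(39.48 + 0.561) = 0.7489/6.328 = 0.1183.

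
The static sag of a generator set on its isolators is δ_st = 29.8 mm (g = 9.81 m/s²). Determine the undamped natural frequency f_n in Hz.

ω_n = √(g/δ_st) = √(9.81/0.0298) = √329.2 = 18.14 rad/s.
f_n = ω_n/(2π) = 18.14/6.283 = 2.888 Hz.

2.89 Hz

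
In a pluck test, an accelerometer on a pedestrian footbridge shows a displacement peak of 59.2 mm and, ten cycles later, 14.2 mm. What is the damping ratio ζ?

Logarithmic decrement δ = (1/n)·ln(x₀/x_n) = (1/10)·ln(59.2/14.2) = (1/10)·ln(4.169) = 0.1428.
ζ = δ/√(4π² + δ²) = 0.1428/√(39.48 + 0.0204) = 0.1428/6.285 = 0.02272.

0.0227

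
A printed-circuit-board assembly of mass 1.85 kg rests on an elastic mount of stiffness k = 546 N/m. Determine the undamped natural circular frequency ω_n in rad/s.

ω_n = √(k/m) = √(546.0/1.85) = √295.1 = 17.18 rad/s.

17.2 rad/s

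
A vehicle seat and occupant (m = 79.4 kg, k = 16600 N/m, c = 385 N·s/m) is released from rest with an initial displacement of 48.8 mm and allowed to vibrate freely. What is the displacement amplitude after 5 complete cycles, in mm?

0.233 mm

ζ = c/(2√(km)) = 385/(2√(16600 × 79.4)) = 385/2296 = 0.1677.
Logarithmic decrement δ = 2πζ/√(1 − ζ²) = 2π × 0.1677/√(1 − 0.0281) = 1.069.
After n cycles, x_n/x₀ = e^(−nδ), so x_5 = 48.8 × e^(−5 × 1.069) = 48.8 × 0.004780 = 0.2333 mm.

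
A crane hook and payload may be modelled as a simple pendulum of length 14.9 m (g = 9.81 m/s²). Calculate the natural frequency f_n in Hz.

For a simple pendulum ω_n = √(g/L) = √(9.81/14.9) = √0.6584 = 0.8114 rad/s.
f_n = ω_n/(2π) = 0.8114/6.283 = 0.1291 Hz.

0.129 Hz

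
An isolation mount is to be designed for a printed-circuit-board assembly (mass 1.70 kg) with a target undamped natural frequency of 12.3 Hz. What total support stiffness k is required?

10200 N/m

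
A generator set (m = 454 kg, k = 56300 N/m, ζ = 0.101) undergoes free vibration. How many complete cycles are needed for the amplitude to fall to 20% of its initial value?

Logarithmic decrement δ = 2πζ/√(1 − ζ²) = 2π × 0.1010/√(1 − 0.0102) = 0.6379.
x_n/x₀ = e^(−nδ) ≤ 0.2; take ln: n ≥ ln(1/0.2)/δ = 1.609/0.6379 = 2.523.
So 3 complete cycles are required.

3 cycles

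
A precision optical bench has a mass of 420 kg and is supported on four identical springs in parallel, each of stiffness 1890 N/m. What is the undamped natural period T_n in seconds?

1.48 s

Parallel springs add: k_eq = 4 × 1890 = 7560 N/m.
ω_n = √(k_eq/m) = √(7560/420) = √18.00 = 4.243 rad/s.
T_n = 2π/ω_n = 6.283/4.243 = 1.481 s.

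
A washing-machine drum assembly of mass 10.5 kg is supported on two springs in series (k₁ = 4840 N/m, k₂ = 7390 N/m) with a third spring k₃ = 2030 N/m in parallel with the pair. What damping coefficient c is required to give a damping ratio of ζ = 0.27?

123 N·s/m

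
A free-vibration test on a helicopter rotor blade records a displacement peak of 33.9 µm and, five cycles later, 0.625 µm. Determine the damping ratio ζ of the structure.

0.126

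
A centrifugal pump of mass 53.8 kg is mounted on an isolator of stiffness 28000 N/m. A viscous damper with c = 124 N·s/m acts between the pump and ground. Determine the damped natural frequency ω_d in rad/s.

22.8 rad/s

ω_n = √(k/m) = √(28000/53.8) = 22.81 rad/s.
Critical damping c_c = 2√(k·m) = 2√(28000 × 53.8) = 2455 N·s/m, so ζ = c/c_c = 124/2455 = 0.05052.
ω_d = ω_n√(1 − ζ²) = 22.81 × √(1 − 0.00255) = 22.78 rad/s.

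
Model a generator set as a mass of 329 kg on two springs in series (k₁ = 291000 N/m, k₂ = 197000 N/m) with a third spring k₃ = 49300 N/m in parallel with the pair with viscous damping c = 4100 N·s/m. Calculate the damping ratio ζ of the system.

0.277

Series pair: k_s = k₁k₂/(k₁+k₂) = (291000)(197000)/(291000 + 197000) = 117500 N/m. In parallel with k₃: k_eq = 117500 + 49300 = 166800 N/m.
ω_n = √(k_eq/m) = √(166800/329) = 22.51 rad/s.
Critical damping c_c = 2√(k_eq·m) = 2√(166800 × 329) = 14810 N·s/m, so ζ = c/c_c = 4100/14810 = 0.2768.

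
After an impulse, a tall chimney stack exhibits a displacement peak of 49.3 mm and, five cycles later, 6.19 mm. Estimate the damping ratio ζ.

Logarithmic decrement δ = (1/n)·ln(x₀/x_n) = (1/5)·ln(49.3/6.19) = (1/5)·ln(7.964) = 0.4150.
ζ = δ/√(4π² + δ²) = 0.4150/√(39.48 + 0.172) = 0.4150/6.297 = 0.06591.

0.0659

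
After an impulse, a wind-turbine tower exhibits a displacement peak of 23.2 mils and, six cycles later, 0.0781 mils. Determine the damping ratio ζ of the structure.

0.149

Logarithmic decrement δ = (1/n)·ln(x₀/x_n) = (1/6)·ln(23.2/0.0781) = (1/6)·ln(297.1) = 0.9490.
ζ = δ/√(4π² + δ²) = 0.9490/√(39.48 + 0.901) = 0.9490/6.354 = 0.1493.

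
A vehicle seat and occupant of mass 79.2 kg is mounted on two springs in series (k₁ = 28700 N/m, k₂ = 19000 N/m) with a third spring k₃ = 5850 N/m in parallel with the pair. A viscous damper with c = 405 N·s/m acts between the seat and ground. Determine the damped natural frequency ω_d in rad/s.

Series pair: k_s = k₁k₂/(k₁+k₂) = (28700)(19000)/(28700 + 19000) = 11430 N/m. In parallel with k₃: k_eq = 11430 + 5850 = 17280 N/m.
ω_n = √(k_eq/m) = √(17280/79.2) = 14.77 rad/s.
Critical damping c_c = 2√(k_eq·m) = 2√(17280 × 79.2) = 2340 N·s/m, so ζ = c/c_c = 405/2340 = 0.1731.
ω_d = ω_n√(1 − ζ²) = 14.77 × √(1 − 0.0300) = 14.55 rad/s.

14.5 rad/s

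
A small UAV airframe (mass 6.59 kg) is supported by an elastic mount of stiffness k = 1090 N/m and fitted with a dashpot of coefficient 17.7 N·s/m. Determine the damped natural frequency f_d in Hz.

2.04 Hz

ω_n = √(k/m) = √(1090/6.59) = 12.86 rad/s.
Critical damping c_c = 2√(k·m) = 2√(1090 × 6.59) = 169.5 N·s/m, so ζ = c/c_c = 17.7/169.5 = 0.1044.
ω_d = ω_n√(1 − ζ²) = 12.86 × √(1 − 0.0109) = 12.79 rad/s.
f_d = ω_d/(2π) = 2.036 Hz.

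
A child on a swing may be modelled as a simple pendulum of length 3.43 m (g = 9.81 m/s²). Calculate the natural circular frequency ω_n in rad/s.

1.69 rad/s

For a simple pendulum ω_n = √(g/L) = √(9.81/3.43) = √2.860 = 1.691 rad/s.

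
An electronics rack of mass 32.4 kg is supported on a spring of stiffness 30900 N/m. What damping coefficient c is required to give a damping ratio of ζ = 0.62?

1240 N·s/m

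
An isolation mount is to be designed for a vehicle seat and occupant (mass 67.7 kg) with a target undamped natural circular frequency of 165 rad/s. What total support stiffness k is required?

1840000 N/m

k = m·ω_n² = 67.7 × 165.0² = 67.7 × 27220 = 1843000 N/m.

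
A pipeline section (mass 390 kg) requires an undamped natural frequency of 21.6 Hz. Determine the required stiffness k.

7180000 N/m

ω_n = 2πf_n = 2π × 21.6 = 135.7 rad/s.
k = m·ω_n² = 390 × 135.7² = 390 × 18420 = 7183000 N/m.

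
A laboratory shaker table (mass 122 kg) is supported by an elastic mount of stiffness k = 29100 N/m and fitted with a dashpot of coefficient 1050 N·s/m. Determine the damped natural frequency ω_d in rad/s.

14.8 rad/s

ω_n = √(k/m) = √(29100/122) = 15.44 rad/s.
Critical damping c_c = 2√(k·m) = 2√(29100 × 122) = 3768 N·s/m, so ζ = c/c_c = 1050/3768 = 0.2786.
ω_d = ω_n√(1 − ζ²) = 15.44 × √(1 − 0.0776) = 14.83 rad/s.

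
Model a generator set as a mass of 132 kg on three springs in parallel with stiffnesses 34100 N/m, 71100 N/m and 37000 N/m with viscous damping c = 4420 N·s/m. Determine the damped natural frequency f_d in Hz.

Parallel springs add: k_eq = 34100 + 71100 + 37000 = 142200 N/m.
ω_n = √(k_eq/m) = √(142200/132) = 32.82 rad/s.
Critical damping c_c = 2√(k_eq·m) = 2√(142200 × 132) = 8665 N·s/m, so ζ = c/c_c = 4420/8665 = 0.5101.
ω_d = ω_n√(1 − ζ²) = 32.82 × √(1 − 0.260) = 28.23 rad/s.
f_d = ω_d/(2π) = 4.493 Hz.

4.49 Hz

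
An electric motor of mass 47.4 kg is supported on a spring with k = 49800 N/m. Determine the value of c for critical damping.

3070 N·s/m

c_c = 2√(k·m) = 2√(49800 × 47.4) = 2 × 1536 = 3073 N·s/m.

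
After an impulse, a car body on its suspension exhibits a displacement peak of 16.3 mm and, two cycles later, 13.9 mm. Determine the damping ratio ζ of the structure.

0.0127

Logarithmic decrement δ = (1/n)·ln(x₀/x_n) = (1/2)·ln(16.3/13.9) = (1/2)·ln(1.173) = 0.07964.
ζ = δ/√(4π² + δ²) = 0.07964/√(39.48 + 0.00634) = 0.07964/6.284 = 0.01267.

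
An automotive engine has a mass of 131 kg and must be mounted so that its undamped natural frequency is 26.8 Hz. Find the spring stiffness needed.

ω_n = 2πf_n = 2π × 26.8 = 168.4 rad/s.
k = m·ω_n² = 131 × 168.4² = 131 × 28350 = 3715000 N/m.

3710000 N/m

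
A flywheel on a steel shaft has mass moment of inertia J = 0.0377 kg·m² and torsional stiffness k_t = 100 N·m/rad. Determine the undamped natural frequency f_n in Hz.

ω_n = √(k_t/J) = √(100/0.0377) = √2653 = 51.50 rad/s.
f_n = ω_n/(2π) = 51.50/6.283 = 8.197 Hz.

8.20 Hz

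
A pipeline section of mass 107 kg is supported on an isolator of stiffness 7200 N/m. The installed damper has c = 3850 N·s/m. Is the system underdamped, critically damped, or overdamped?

c_c = 2√(k·m) = 1755 N·s/m; ζ = c/c_c = 3850/1755 = 2.19.
Since ζ > 1 the system is overdamped.

overdamped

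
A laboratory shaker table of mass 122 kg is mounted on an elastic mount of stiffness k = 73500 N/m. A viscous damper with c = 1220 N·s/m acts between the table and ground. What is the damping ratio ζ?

0.204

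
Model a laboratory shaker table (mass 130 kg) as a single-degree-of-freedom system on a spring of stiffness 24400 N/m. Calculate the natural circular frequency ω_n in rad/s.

ω_n = √(k/m) = √(24400/130) = √187.7 = 13.70 rad/s.

13.7 rad/s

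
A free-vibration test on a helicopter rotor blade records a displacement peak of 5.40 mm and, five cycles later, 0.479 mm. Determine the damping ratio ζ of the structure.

Logarithmic decrement δ = (1/n)·ln(x₀/x_n) = (1/5)·ln(5.40/0.479) = (1/5)·ln(11.27) = 0.4845.
ζ = δ/√(4π² + δ²) = 0.4845/√(39.48 + 0.235) = 0.4845/6.302 = 0.07688.

0.0769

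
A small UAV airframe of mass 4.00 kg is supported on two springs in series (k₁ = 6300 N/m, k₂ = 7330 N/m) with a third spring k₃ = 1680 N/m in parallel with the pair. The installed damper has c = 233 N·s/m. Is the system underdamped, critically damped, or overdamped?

underdamped

Series pair: k_s = k₁k₂/(k₁+k₂) = (6300)(7330)/(6300 + 7330) = 3388 N/m. In parallel with k₃: k_eq = 3388 + 1680 = 5068 N/m.
c_c = 2√(k_eq·m) = 284.8 N·s/m; ζ = c/c_c = 233/284.8 = 0.818.
Since ζ < 1 the system is underdamped.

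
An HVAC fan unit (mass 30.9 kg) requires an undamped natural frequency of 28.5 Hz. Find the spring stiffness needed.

ω_n = 2πf_n = 2π × 28.5 = 179.1 rad/s.
k = m·ω_n² = 30.9 × 179.1² = 30.9 × 32070 = 990900 N/m.

991000 N/m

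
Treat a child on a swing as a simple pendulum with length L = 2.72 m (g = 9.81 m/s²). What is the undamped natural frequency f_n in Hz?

0.302 Hz

For a simple pendulum ω_n = √(g/L) = √(9.81/2.72) = √3.607 = 1.899 rad/s.
f_n = ω_n/(2π) = 1.899/6.283 = 0.3023 Hz.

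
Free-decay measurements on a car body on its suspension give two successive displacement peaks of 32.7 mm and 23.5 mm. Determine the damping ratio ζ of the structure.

Logarithmic decrement δ = (1/n)·ln(x₀/x_n) = (1/1)·ln(32.7/23.5) = (1/1)·ln(1.391) = 0.3304.
ζ = δ/√(4π² + δ²) = 0.3304/√(39.48 + 0.109) = 0.3304/6.292 = 0.05251.

0.0525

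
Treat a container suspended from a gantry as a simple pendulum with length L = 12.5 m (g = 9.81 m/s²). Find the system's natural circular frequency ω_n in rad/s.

0.886 rad/s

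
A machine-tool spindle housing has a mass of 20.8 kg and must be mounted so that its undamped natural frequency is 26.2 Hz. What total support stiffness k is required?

564000 N/m

ω_n = 2πf_n = 2π × 26.2 = 164.6 rad/s.
k = m·ω_n² = 20.8 × 164.6² = 20.8 × 27100 = 563700 N/m.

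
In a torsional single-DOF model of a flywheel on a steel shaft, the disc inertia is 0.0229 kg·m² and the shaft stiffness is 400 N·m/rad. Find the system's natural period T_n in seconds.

0.0475 s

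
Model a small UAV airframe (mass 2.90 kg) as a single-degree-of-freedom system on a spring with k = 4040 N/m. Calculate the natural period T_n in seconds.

0.168 s

ω_n = √(k/m) = √(4040/2.90) = √1393 = 37.32 rad/s.
T_n = 2π/ω_n = 6.283/37.32 = 0.1683 s.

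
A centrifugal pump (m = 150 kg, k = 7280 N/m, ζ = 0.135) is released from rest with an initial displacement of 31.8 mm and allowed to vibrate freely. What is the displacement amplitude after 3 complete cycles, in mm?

2.44 mm

Logarithmic decrement δ = 2πζ/√(1 − ζ²) = 2π × 0.1350/√(1 − 0.0182) = 0.8561.
After n cycles, x_n/x₀ = e^(−nδ), so x_3 = 31.8 × e^(−3 × 0.8561) = 31.8 × 0.07667 = 2.438 mm.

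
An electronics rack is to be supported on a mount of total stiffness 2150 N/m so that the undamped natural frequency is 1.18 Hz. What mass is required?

39.1 kg

ω_n = 2πf_n = 2π × 1.18 = 7.414 rad/s.
m = k/ω_n² = 2150/7.414² = 2150/54.97 = 39.11 kg.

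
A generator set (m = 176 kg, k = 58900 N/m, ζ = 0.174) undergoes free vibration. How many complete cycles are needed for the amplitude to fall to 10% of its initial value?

Logarithmic decrement δ = 2πζ/√(1 − ζ²) = 2π × 0.1740/√(1 − 0.0303) = 1.110.
x_n/x₀ = e^(−nδ) ≤ 0.1; take ln: n ≥ ln(1/0.1)/δ = 2.303/1.110 = 2.074.
So 3 complete cycles are required.

3 cycles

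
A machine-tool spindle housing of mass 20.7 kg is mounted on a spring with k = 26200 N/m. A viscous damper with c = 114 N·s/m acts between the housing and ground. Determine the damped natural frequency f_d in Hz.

ω_n = √(k/m) = √(26200/20.7) = 35.58 rad/s.
Critical damping c_c = 2√(k·m) = 2√(26200 × 20.7) = 1473 N·s/m, so ζ = c/c_c = 114/1473 = 0.07740.
ω_d = ω_n√(1 − ζ²) = 35.58 × √(1 − 0.00599) = 35.47 rad/s.
f_d = ω_d/(2π) = 5.645 Hz.

5.65 Hz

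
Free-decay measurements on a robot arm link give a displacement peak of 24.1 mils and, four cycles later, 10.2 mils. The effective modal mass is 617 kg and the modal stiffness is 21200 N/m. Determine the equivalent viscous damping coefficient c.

247 N·s/m

Logarithmic decrement δ = (1/n)·ln(x₀/x_n) = (1/4)·ln(24.1/10.2) = (1/4)·ln(2.363) = 0.2150.
ζ = δ/√(4π² + δ²) = 0.2150/√(39.48 + 0.0462) = 0.2150/6.287 = 0.03419.
c = ζ · 2√(km) = 0.03419 × 2√(21200 × 617) = 0.03419 × 7233 = 247.3 N·s/m.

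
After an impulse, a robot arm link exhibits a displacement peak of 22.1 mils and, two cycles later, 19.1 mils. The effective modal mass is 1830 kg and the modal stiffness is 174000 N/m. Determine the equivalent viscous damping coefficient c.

414 N·s/m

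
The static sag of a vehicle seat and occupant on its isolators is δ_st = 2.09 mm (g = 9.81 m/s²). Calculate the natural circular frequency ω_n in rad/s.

ω_n = √(g/δ_st) = √(9.81/0.00209) = √4694 = 68.51 rad/s.

68.5 rad/s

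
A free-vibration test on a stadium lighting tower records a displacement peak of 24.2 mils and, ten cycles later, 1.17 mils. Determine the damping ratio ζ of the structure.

0.0482

Logarithmic decrement δ = (1/n)·ln(x₀/x_n) = (1/10)·ln(24.2/1.17) = (1/10)·ln(20.68) = 0.3029.
ζ = δ/√(4π² + δ²) = 0.3029/√(39.48 + 0.0918) = 0.3029/6.290 = 0.04816.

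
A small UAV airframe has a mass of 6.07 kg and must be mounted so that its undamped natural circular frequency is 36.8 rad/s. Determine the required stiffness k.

8220 N/m

k = m·ω_n² = 6.07 × 36.80² = 6.07 × 1354 = 8220 N/m.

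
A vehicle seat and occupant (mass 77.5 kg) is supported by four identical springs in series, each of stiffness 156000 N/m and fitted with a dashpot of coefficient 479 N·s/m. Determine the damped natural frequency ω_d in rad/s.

22.2 rad/s

Series springs: 1/k_eq = 4/156000, so k_eq = 156000/4 = 39000 N/m.
ω_n = √(k_eq/m) = √(39000/77.5) = 22.43 rad/s.
Critical damping c_c = 2√(k_eq·m) = 2√(39000 × 77.5) = 3477 N·s/m, so ζ = c/c_c = 479/3477 = 0.1378.
ω_d = ω_n√(1 − ζ²) = 22.43 × √(1 − 0.0190) = 22.22 rad/s.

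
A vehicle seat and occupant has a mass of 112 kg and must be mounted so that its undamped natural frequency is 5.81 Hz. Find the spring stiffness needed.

ω_n = 2πf_n = 2π × 5.81 = 36.51 rad/s.
k = m·ω_n² = 112 × 36.51² = 112 × 1333 = 149300 N/m.

149000 N/m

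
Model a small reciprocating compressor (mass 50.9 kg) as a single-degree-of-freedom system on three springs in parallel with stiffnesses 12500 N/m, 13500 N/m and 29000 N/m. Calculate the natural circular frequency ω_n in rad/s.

32.9 rad/s

Parallel springs add: k_eq = 12500 + 13500 + 29000 = 55000 N/m.
ω_n = √(k_eq/m) = √(55000/50.9) = √1081 = 32.87 rad/s.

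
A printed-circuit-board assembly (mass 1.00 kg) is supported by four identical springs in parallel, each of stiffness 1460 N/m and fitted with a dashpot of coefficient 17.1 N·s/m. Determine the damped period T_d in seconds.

Parallel springs add: k_eq = 4 × 1460 = 5840 N/m.
ω_n = √(k_eq/m) = √(5840/1.00) = 76.42 rad/s.
Critical damping c_c = 2√(k_eq·m) = 2√(5840 × 1.00) = 152.8 N·s/m, so ζ = c/c_c = 17.1/152.8 = 0.1119.
ω_d = ω_n√(1 − ζ²) = 76.42 × √(1 − 0.0125) = 75.94 rad/s.
T_d = 2π/ω_d = 0.08274 s.

0.0827 s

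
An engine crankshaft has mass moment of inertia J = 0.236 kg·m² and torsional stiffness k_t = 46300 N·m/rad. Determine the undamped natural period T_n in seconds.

0.0142 s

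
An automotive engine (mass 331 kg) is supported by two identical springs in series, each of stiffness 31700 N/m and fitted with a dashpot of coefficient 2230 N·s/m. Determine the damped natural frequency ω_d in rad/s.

Series springs: 1/k_eq = 2/31700, so k_eq = 31700/2 = 15850 N/m.
ω_n = √(k_eq/m) = √(15850/331) = 6.920 rad/s.
Critical damping c_c = 2√(k_eq·m) = 2√(15850 × 331) = 4581 N·s/m, so ζ = c/c_c = 2230/4581 = 0.4868.
ω_d = ω_n√(1 − ζ²) = 6.920 × √(1 − 0.237) = 6.045 rad/s.

6.04 rad/s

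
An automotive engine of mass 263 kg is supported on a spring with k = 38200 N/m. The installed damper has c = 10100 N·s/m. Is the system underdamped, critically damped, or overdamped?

overdamped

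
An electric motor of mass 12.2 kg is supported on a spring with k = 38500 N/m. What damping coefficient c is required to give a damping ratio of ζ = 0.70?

959 N·s/m

c_c = 2√(k·m) = 2√(38500 × 12.2) = 1371 N·s/m.
c = ζ·c_c = 0.70 × 1371 = 959.5 N·s/m.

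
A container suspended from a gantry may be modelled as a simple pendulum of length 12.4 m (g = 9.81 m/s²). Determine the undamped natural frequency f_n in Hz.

For a simple pendulum ω_n = √(g/L) = √(9.81/12.4) = √0.7911 = 0.8895 rad/s.
f_n = ω_n/(2π) = 0.8895/6.283 = 0.1416 Hz.

0.142 Hz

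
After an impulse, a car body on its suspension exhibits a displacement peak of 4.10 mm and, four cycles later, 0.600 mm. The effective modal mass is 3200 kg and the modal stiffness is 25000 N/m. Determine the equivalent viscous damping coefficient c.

1360 N·s/m

Logarithmic decrement δ = (1/n)·ln(x₀/x_n) = (1/4)·ln(4.10/0.600) = (1/4)·ln(6.833) = 0.4805.
ζ = δ/√(4π² + δ²) = 0.4805/√(39.48 + 0.231) = 0.4805/6.302 = 0.07624.
c = ζ · 2√(km) = 0.07624 × 2√(25000 × 3200) = 0.07624 × 17890 = 1364 N·s/m.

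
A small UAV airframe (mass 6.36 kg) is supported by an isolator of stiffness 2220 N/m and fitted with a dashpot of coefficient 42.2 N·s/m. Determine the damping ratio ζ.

ω_n = √(k/m) = √(2220/6.36) = 18.68 rad/s.
Critical damping c_c = 2√(k·m) = 2√(2220 × 6.36) = 237.6 N·s/m, so ζ = c/c_c = 42.2/237.6 = 0.1776.

0.178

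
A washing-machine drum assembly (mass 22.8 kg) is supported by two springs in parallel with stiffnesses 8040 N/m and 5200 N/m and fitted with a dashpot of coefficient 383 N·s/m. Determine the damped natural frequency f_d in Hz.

Parallel springs add: k_eq = 8040 + 5200 = 13240 N/m.
ω_n = √(k_eq/m) = √(13240/22.8) = 24.10 rad/s.
Critical damping c_c = 2√(k_eq·m) = 2√(13240 × 22.8) = 1099 N·s/m, so ζ = c/c_c = 383/1099 = 0.3485.
ω_d = ω_n√(1 − ζ²) = 24.10 × √(1 − 0.121) = 22.59 rad/s.
f_d = ω_d/(2π) = 3.595 Hz.

3.59 Hz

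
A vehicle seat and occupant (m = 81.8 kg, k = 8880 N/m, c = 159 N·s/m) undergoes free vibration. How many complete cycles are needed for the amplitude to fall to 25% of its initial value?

3 cycles

ζ = c/(2√(km)) = 159/(2√(8880 × 81.8)) = 159/1705 = 0.09328.
Logarithmic decrement δ = 2πζ/√(1 − ζ²) = 2π × 0.09328/√(1 − 0.00870) = 0.5887.
x_n/x₀ = e^(−nδ) ≤ 0.25; take ln: n ≥ ln(1/0.25)/δ = 1.386/0.5887 = 2.355.
So 3 complete cycles are required.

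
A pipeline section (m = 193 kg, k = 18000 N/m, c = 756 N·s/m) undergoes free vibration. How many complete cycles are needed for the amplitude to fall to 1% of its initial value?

4 cycles

ζ = c/(2√(km)) = 756/(2√(18000 × 193)) = 756/3728 = 0.2028.
Logarithmic decrement δ = 2πζ/√(1 − ζ²) = 2π × 0.2028/√(1 − 0.0411) = 1.301.
x_n/x₀ = e^(−nδ) ≤ 0.01; take ln: n ≥ ln(1/0.01)/δ = 4.605/1.301 = 3.539.
So 4 complete cycles are required.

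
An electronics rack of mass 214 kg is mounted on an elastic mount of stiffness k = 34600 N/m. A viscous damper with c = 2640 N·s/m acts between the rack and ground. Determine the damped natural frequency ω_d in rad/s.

ω_n = √(k/m) = √(34600/214) = 12.72 rad/s.
Critical damping c_c = 2√(k·m) = 2√(34600 × 214) = 5442 N·s/m, so ζ = c/c_c = 2640/5442 = 0.4851.
ω_d = ω_n√(1 − ζ²) = 12.72 × √(1 − 0.235) = 11.12 rad/s.

11.1 rad/s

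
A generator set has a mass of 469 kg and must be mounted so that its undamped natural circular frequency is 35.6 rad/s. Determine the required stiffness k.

k = m·ω_n² = 469 × 35.60² = 469 × 1267 = 594400 N/m.

594000 N/m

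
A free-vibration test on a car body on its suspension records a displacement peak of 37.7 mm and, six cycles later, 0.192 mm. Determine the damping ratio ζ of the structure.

Logarithmic decrement δ = (1/n)·ln(x₀/x_n) = (1/6)·ln(37.7/0.192) = (1/6)·ln(196.4) = 0.8800.
ζ = δ/√(4π² + δ²) = 0.8800/√(39.48 + 0.774) = 0.8800/6.345 = 0.1387.

0.139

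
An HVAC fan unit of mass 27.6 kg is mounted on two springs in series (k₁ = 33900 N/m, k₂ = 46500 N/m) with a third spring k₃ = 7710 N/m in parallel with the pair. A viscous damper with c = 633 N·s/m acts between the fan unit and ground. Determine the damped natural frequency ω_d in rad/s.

Series pair: k_s = k₁k₂/(k₁+k₂) = (33900)(46500)/(33900 + 46500) = 19610 N/m. In parallel with k₃: k_eq = 19610 + 7710 = 27320 N/m.
ω_n = √(k_eq/m) = √(27320/27.6) = 31.46 rad/s.
Critical damping c_c = 2√(k_eq·m) = 2√(27320 × 27.6) = 1737 N·s/m, so ζ = c/c_c = 633/1737 = 0.3645.
ω_d = ω_n√(1 − ζ²) = 31.46 × √(1 − 0.133) = 29.30 rad/s.

29.3 rad/s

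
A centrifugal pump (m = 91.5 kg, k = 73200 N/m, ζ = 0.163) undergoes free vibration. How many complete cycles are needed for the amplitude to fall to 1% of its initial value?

Logarithmic decrement δ = 2πζ/√(1 − ζ²) = 2π × 0.1630/√(1 − 0.0266) = 1.038.
x_n/x₀ = e^(−nδ) ≤ 0.01; take ln: n ≥ ln(1/0.01)/δ = 4.605/1.038 = 4.436.
So 5 complete cycles are required.

5 cycles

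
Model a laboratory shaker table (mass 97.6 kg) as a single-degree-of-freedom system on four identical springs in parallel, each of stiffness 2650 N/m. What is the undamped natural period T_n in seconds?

Parallel springs add: k_eq = 4 × 2650 = 10600 N/m.
ω_n = √(k_eq/m) = √(10600/97.6) = √108.6 = 10.42 rad/s.
T_n = 2π/ω_n = 6.283/10.42 = 0.6029 s.

0.603 s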